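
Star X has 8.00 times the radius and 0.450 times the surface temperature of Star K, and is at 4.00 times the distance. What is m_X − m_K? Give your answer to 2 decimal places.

1.96

L_X/L_K = (8.00)²(0.450)⁴ = 2.624.
F_X/F_K = (L_X/L_K)/(d_X/d_K)² = 2.624/16.00 = 0.1640.
m_X − m_K = −2.5 log₁₀(0.1640) = 1.96.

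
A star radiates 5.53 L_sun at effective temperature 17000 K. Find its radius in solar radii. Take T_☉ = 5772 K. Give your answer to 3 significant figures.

0.271 solar radii

R/R_☉ = √(L/L_☉) / (T/T_☉)² = √(5.53) / (2.945)²
       = 2.352 / 8.675 = 0.2711.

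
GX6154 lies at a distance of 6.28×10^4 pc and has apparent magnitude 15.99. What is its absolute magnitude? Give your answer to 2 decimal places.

M = m − 5 log₁₀(d/10 pc) = 15.99 − 5 log₁₀(6.28×10^4/10)
  = 15.99 − 5 × 3.798 = 15.99 − 18.99 = -3.00.

-3.00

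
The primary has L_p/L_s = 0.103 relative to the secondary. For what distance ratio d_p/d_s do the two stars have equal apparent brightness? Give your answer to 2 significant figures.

0.32

Equal flux requires L_p/d_p² = L_s/d_s², so d_p/d_s = √(L_p/L_s)
= √(0.103) = 0.3209.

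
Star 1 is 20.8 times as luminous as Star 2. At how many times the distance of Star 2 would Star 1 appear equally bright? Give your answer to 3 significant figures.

4.56

Equal flux requires L_1/d_1² = L_2/d_2², so d_1/d_2 = √(L_1/L_2)
= √(20.8) = 4.561.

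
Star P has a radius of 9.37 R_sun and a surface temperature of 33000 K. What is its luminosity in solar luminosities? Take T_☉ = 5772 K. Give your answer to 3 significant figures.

L/L_☉ = (R/R_☉)² (T/T_☉)⁴ = (9.37)² × (33000/5772)⁴
       = 87.80 × (5.717)⁴ = 87.80 × 1068 = 9.381×10^4.

9.38×10^4 solar luminosities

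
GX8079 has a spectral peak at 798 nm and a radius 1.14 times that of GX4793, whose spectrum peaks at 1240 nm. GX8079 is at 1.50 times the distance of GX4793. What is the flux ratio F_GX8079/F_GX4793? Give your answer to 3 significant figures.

3.37

Wien's law: T_GX8079/T_GX4793 = λ_GX4793/λ_GX8079 = 1240/798 = 1.554.
L_GX8079/L_GX4793 = (R_GX8079/R_GX4793)²(T_GX8079/T_GX4793)⁴ = (1.14)²(1.554)⁴ = 7.577.
F_GX8079/F_GX4793 = (L_GX8079/L_GX4793)/(d_GX8079/d_GX4793)² = 7.577/(1.50)² = 3.367.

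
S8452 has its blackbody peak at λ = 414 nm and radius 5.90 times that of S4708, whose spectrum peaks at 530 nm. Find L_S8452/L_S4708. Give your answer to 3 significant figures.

Wien's law gives T ∝ 1/λ_max, so T_S8452/T_S4708 = λ_S4708/λ_S8452 = 530/414 = 1.280.
Then L ∝ R²T⁴ gives L_S8452/L_S4708 = (5.90)² × (1.280)⁴ = 34.81 × 2.686 = 93.50.

93.5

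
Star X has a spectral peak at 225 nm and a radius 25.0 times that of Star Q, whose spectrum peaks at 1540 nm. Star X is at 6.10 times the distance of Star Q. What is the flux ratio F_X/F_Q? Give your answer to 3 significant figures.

3.69×10^4

Wien's law: T_X/T_Q = λ_Q/λ_X = 1540/225 = 6.844.
L_X/L_Q = (R_X/R_Q)²(T_X/T_Q)⁴ = (25.0)²(6.844)⁴ = 1.372×10^6.
F_X/F_Q = (L_X/L_Q)/(d_X/d_Q)² = 1.372×10^6/(6.10)² = 3.686×10^4.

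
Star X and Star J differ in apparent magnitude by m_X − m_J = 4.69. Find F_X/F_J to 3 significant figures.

F_X/F_J = 10^(−(m_X − m_J)/2.5) = 10^(-4.69/2.5) = 10^-1.876 = 0.01330.

0.0133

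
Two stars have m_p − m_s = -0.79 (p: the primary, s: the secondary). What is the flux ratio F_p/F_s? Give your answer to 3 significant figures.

F_p/F_s = 10^(−(m_p − m_s)/2.5) = 10^(0.79/2.5) = 10^0.316 = 2.070.

2.07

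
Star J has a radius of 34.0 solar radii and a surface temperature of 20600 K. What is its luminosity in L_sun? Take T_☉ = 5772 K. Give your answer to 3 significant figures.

L/L_☉ = (R/R_☉)² (T/T_☉)⁴ = (34.0)² × (20600/5772)⁴
       = 1156 × (3.569)⁴ = 1156 × 162.2 = 1.876×10^5.

1.88×10^5 L_sun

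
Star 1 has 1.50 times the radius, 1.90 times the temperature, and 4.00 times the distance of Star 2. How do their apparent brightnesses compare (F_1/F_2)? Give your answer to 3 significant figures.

L_1/L_2 = (R_1/R_2)²(T_1/T_2)⁴ = (1.50)² × (1.90)⁴ = 29.32.
F_1/F_2 = (L_1/L_2)/(d_1/d_2)² = 29.32 / (4.00)² = 1.833.

1.83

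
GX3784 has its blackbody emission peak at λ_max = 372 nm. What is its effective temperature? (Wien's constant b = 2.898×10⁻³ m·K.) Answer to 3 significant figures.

T = b/λ_max = 2.898×10⁻³ / (372×10⁻⁹) = 7790 K.

7.79×10^3 K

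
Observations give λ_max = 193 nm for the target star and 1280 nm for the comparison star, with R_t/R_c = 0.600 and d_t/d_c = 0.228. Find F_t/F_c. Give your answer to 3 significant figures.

1.34×10^4

Wien's law: T_t/T_c = λ_c/λ_t = 1280/193 = 6.632.
L_t/L_c = (R_t/R_c)²(T_t/T_c)⁴ = (0.600)²(6.632)⁴ = 696.5.
F_t/F_c = (L_t/L_c)/(d_t/d_c)² = 696.5/(0.228)² = 1.340×10^4.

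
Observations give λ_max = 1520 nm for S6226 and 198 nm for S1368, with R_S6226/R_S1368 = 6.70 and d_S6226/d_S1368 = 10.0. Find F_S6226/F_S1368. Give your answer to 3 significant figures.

Wien's law: T_S6226/T_S1368 = λ_S1368/λ_S6226 = 198/1520 = 0.1303.
L_S6226/L_S1368 = (R_S6226/R_S1368)²(T_S6226/T_S1368)⁴ = (6.70)²(0.1303)⁴ = 0.01293.
F_S6226/F_S1368 = (L_S6226/L_S1368)/(d_S6226/d_S1368)² = 0.01293/(10.0)² = 1.293×10^-4.

1.29×10^-4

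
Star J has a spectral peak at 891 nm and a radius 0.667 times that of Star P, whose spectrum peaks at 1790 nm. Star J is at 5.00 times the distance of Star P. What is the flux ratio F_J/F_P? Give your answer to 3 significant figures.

Wien's law: T_J/T_P = λ_P/λ_J = 1790/891 = 2.009.
L_J/L_P = (R_J/R_P)²(T_J/T_P)⁴ = (0.667)²(2.009)⁴ = 7.247.
F_J/F_P = (L_J/L_P)/(d_J/d_P)² = 7.247/(5.00)² = 0.2899.

0.290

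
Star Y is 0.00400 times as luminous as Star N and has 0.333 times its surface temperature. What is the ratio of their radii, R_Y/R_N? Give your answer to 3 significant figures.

0.570

L ∝ R²T⁴ gives R ∝ √L / T², so
R_Y/R_N = √(0.00400) / (0.333)² = 0.06325 / 0.1109 = 0.5704.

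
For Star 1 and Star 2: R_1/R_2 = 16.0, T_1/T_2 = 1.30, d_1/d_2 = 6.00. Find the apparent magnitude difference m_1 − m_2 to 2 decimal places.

L_1/L_2 = (16.0)²(1.30)⁴ = 731.2.
F_1/F_2 = (L_1/L_2)/(d_1/d_2)² = 731.2/36.00 = 20.31.
m_1 − m_2 = −2.5 log₁₀(20.31) = -3.27.

-3.27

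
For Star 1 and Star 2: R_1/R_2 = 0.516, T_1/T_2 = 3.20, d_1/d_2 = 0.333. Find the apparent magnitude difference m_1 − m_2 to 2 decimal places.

L_1/L_2 = (0.516)²(3.20)⁴ = 27.92.
F_1/F_2 = (L_1/L_2)/(d_1/d_2)² = 27.92/0.1109 = 251.8.
m_1 − m_2 = −2.5 log₁₀(251.8) = -6.00.

-6.00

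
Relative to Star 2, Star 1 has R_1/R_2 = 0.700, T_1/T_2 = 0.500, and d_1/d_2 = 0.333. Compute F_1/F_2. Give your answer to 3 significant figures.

L_1/L_2 = (R_1/R_2)²(T_1/T_2)⁴ = (0.700)² × (0.500)⁴ = 0.03062.
F_1/F_2 = (L_1/L_2)/(d_1/d_2)² = 0.03062 / (0.333)² = 0.2762.

0.276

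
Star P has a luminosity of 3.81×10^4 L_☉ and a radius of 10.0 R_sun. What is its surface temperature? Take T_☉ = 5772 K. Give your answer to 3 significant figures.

T/T_☉ = (L/L_☉)^(1/4) / (R/R_☉)^(1/2)
T = 5772 × (3.81×10^4)^(1/4) / √(10.0) = 5772 × 13.97 / 3.162 = 2.550×10^4 K.

2.55×10^4 K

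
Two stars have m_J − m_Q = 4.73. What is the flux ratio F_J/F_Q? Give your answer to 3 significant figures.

F_J/F_Q = 10^(−(m_J − m_Q)/2.5) = 10^(-4.73/2.5) = 10^-1.892 = 0.01282.

0.0128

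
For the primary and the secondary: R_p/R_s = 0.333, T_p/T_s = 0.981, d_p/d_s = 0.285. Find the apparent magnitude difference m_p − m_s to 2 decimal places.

-0.25

L_p/L_s = (0.333)²(0.981)⁴ = 0.1027.
F_p/F_s = (L_p/L_s)/(d_p/d_s)² = 0.1027/0.08122 = 1.264.
m_p − m_s = −2.5 log₁₀(1.264) = -0.25.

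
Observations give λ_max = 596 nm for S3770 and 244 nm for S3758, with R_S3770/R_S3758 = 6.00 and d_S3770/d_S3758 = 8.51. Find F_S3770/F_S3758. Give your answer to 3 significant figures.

0.0140

Wien's law: T_S3770/T_S3758 = λ_S3758/λ_S3770 = 244/596 = 0.4094.
L_S3770/L_S3758 = (R_S3770/R_S3758)²(T_S3770/T_S3758)⁴ = (6.00)²(0.4094)⁴ = 1.011.
F_S3770/F_S3758 = (L_S3770/L_S3758)/(d_S3770/d_S3758)² = 1.011/(8.51)² = 0.01396.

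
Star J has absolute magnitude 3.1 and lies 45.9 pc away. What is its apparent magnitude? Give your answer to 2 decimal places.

m = M + 5 log₁₀(d/10 pc) = 3.1 + 5 log₁₀(45.9/10)
  = 3.1 + 5 × 0.662 = 3.1 + 3.31 = 6.41.

6.41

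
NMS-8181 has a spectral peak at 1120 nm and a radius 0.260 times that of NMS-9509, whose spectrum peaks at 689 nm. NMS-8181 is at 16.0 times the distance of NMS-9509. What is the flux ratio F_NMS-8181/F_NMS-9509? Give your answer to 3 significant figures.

3.78×10^-5

Wien's law: T_NMS-8181/T_NMS-9509 = λ_NMS-9509/λ_NMS-8181 = 689/1120 = 0.6152.
L_NMS-8181/L_NMS-9509 = (R_NMS-8181/R_NMS-9509)²(T_NMS-8181/T_NMS-9509)⁴ = (0.260)²(0.6152)⁴ = 0.009682.
F_NMS-8181/F_NMS-9509 = (L_NMS-8181/L_NMS-9509)/(d_NMS-8181/d_NMS-9509)² = 0.009682/(16.0)² = 3.782×10^-5.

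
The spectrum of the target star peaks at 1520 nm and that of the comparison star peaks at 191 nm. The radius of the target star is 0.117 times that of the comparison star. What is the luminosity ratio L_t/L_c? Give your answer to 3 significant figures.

Wien's law gives T ∝ 1/λ_max, so T_t/T_c = λ_c/λ_t = 191/1520 = 0.1257.
Then L ∝ R²T⁴ gives L_t/L_c = (0.117)² × (0.1257)⁴ = 0.01369 × 2.493×10^-4 = 3.413×10^-6.

3.41×10^-6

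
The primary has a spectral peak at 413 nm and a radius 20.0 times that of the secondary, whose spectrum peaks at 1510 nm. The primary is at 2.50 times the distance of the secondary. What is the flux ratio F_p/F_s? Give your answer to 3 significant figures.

1.14×10^4

Wien's law: T_p/T_s = λ_s/λ_p = 1510/413 = 3.656.
L_p/L_s = (R_p/R_s)²(T_p/T_s)⁴ = (20.0)²(3.656)⁴ = 7.148×10^4.
F_p/F_s = (L_p/L_s)/(d_p/d_s)² = 7.148×10^4/(2.50)² = 1.144×10^4.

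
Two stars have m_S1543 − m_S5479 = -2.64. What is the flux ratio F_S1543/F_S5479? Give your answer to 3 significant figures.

11.4

F_S1543/F_S5479 = 10^(−(m_S1543 − m_S5479)/2.5) = 10^(2.64/2.5) = 10^1.056 = 11.38.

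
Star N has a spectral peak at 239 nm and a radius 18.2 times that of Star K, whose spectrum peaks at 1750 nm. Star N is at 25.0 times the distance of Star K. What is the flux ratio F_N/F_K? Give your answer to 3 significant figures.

1.52×10^3

Wien's law: T_N/T_K = λ_K/λ_N = 1750/239 = 7.322.
L_N/L_K = (R_N/R_K)²(T_N/T_K)⁴ = (18.2)²(7.322)⁴ = 9.521×10^5.
F_N/F_K = (L_N/L_K)/(d_N/d_K)² = 9.521×10^5/(25.0)² = 1523.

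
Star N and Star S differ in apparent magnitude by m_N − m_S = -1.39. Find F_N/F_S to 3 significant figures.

3.60

F_N/F_S = 10^(−(m_N − m_S)/2.5) = 10^(1.39/2.5) = 10^0.556 = 3.597.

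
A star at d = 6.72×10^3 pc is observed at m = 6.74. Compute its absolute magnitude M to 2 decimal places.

-7.40

M = m − 5 log₁₀(d/10 pc) = 6.74 − 5 log₁₀(6.72×10^3/10)
  = 6.74 − 5 × 2.827 = 6.74 − 14.14 = -7.40.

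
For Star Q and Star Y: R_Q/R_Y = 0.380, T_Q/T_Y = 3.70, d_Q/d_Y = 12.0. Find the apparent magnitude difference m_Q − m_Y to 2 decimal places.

L_Q/L_Y = (0.380)²(3.70)⁴ = 27.06.
F_Q/F_Y = (L_Q/L_Y)/(d_Q/d_Y)² = 27.06/144.0 = 0.1879.
m_Q − m_Y = −2.5 log₁₀(0.1879) = 1.81.

1.81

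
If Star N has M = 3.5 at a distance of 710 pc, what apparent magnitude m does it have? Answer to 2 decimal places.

m = M + 5 log₁₀(d/10 pc) = 3.5 + 5 log₁₀(710/10)
  = 3.5 + 5 × 1.851 = 3.5 + 9.26 = 12.76.

12.76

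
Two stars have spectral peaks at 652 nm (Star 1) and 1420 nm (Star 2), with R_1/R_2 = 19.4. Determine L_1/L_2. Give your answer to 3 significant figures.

8.47×10^3

Wien's law gives T ∝ 1/λ_max, so T_1/T_2 = λ_2/λ_1 = 1420/652 = 2.178.
Then L ∝ R²T⁴ gives L_1/L_2 = (19.4)² × (2.178)⁴ = 376.4 × 22.50 = 8468.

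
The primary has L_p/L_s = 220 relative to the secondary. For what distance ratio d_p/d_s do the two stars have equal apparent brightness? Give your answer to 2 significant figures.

Equal flux requires L_p/d_p² = L_s/d_s², so d_p/d_s = √(L_p/L_s)
= √(220) = 14.83.

15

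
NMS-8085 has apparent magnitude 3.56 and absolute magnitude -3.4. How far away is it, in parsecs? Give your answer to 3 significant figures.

m − M = 5 log₁₀(d/10 pc)
3.56 − (-3.4) = 6.96 = 5 log₁₀(d/10)
d = 10 × 10^(6.96/5) = 10 × 10^1.392 = 246.6 pc.

247 pc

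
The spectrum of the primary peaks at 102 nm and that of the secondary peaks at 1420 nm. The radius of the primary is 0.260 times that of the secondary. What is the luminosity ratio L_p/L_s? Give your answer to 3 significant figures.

Wien's law gives T ∝ 1/λ_max, so T_p/T_s = λ_s/λ_p = 1420/102 = 13.92.
Then L ∝ R²T⁴ gives L_p/L_s = (0.260)² × (13.92)⁴ = 0.06760 × 3.756×10^4 = 2539.

2.54×10^3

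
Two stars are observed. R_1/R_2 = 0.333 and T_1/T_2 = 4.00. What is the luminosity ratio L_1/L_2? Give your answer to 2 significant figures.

From the Stefan–Boltzmann law, L ∝ R²T⁴, so
L_1/L_2 = (R_1/R_2)² (T_1/T_2)⁴ = (0.333)² × (4.00)⁴ = 0.1109 × 256.0 = 28.39.

28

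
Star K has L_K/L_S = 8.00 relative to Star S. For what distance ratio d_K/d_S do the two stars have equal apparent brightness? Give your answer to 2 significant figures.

Equal flux requires L_K/d_K² = L_S/d_S², so d_K/d_S = √(L_K/L_S)
= √(8.00) = 2.828.

2.8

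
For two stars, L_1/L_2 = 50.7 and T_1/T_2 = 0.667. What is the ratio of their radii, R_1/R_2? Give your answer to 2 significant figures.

L ∝ R²T⁴ gives R ∝ √L / T², so
R_1/R_2 = √(50.7) / (0.667)² = 7.120 / 0.4449 = 16.00.

16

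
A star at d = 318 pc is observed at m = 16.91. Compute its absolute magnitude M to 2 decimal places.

9.40

M = m − 5 log₁₀(d/10 pc) = 16.91 − 5 log₁₀(318/10)
  = 16.91 − 5 × 1.502 = 16.91 − 7.51 = 9.40.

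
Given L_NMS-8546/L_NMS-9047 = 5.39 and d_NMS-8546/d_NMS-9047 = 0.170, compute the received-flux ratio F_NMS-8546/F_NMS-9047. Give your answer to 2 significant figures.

F = L/(4πd²), so F_NMS-8546/F_NMS-9047 = (L_NMS-8546/L_NMS-9047) / (d_NMS-8546/d_NMS-9047)²
= 5.39 / (0.170)² = 5.39 / 0.02890 = 186.5.

1.9×10^2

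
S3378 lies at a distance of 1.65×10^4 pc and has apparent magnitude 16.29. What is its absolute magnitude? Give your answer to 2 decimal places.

M = m − 5 log₁₀(d/10 pc) = 16.29 − 5 log₁₀(1.65×10^4/10)
  = 16.29 − 5 × 3.217 = 16.29 − 16.09 = 0.20.

0.20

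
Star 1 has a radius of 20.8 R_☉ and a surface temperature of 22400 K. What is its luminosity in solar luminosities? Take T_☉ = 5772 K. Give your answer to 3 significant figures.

L/L_☉ = (R/R_☉)² (T/T_☉)⁴ = (20.8)² × (22400/5772)⁴
       = 432.6 × (3.881)⁴ = 432.6 × 226.8 = 9.813×10^4.

9.81×10^4 solar luminosities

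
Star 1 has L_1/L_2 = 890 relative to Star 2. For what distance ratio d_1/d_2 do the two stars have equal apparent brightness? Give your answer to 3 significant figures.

29.8

Equal flux requires L_1/d_1² = L_2/d_2², so d_1/d_2 = √(L_1/L_2)
= √(890) = 29.83.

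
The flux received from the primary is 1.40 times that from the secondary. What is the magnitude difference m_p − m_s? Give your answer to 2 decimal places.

m_p − m_s = −2.5 log₁₀(F_p/F_s) = −2.5 log₁₀(1.40) = −2.5 × (0.146) = -0.365.

-0.37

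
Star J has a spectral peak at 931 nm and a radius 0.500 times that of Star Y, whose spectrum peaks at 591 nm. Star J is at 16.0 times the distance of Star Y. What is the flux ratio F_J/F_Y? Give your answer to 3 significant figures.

1.59×10^-4

Wien's law: T_J/T_Y = λ_Y/λ_J = 591/931 = 0.6348.
L_J/L_Y = (R_J/R_Y)²(T_J/T_Y)⁴ = (0.500)²(0.6348)⁴ = 0.04060.
F_J/F_Y = (L_J/L_Y)/(d_J/d_Y)² = 0.04060/(16.0)² = 1.586×10^-4.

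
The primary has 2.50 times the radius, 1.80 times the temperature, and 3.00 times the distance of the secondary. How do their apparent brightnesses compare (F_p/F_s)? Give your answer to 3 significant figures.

L_p/L_s = (R_p/R_s)²(T_p/T_s)⁴ = (2.50)² × (1.80)⁴ = 65.61.
F_p/F_s = (L_p/L_s)/(d_p/d_s)² = 65.61 / (3.00)² = 7.290.

7.29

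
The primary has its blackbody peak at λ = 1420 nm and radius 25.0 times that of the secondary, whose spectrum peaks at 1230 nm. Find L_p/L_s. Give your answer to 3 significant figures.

Wien's law gives T ∝ 1/λ_max, so T_p/T_s = λ_s/λ_p = 1230/1420 = 0.8662.
Then L ∝ R²T⁴ gives L_p/L_s = (25.0)² × (0.8662)⁴ = 625.0 × 0.5629 = 351.8.

352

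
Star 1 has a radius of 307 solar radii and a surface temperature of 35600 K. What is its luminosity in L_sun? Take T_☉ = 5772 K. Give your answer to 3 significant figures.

L/L_☉ = (R/R_☉)² (T/T_☉)⁴ = (307)² × (35600/5772)⁴
       = 9.425×10^4 × (6.168)⁴ = 9.425×10^4 × 1447 = 1.364×10^8.

1.36×10^8 L_sun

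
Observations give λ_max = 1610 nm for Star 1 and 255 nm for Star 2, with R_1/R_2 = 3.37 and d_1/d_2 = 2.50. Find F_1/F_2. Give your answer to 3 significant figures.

Wien's law: T_1/T_2 = λ_2/λ_1 = 255/1610 = 0.1584.
L_1/L_2 = (R_1/R_2)²(T_1/T_2)⁴ = (3.37)²(0.1584)⁴ = 0.007147.
F_1/F_2 = (L_1/L_2)/(d_1/d_2)² = 0.007147/(2.50)² = 0.001144.

0.00114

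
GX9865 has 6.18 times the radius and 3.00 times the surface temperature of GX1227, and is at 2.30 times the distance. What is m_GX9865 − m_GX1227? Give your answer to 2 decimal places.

L_GX9865/L_GX1227 = (6.18)²(3.00)⁴ = 3094.
F_GX9865/F_GX1227 = (L_GX9865/L_GX1227)/(d_GX9865/d_GX1227)² = 3094/5.290 = 584.8.
m_GX9865 − m_GX1227 = −2.5 log₁₀(584.8) = -6.92.

-6.92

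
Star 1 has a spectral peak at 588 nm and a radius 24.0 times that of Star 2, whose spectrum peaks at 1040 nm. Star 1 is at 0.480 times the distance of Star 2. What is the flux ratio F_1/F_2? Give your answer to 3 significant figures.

Wien's law: T_1/T_2 = λ_2/λ_1 = 1040/588 = 1.769.
L_1/L_2 = (R_1/R_2)²(T_1/T_2)⁴ = (24.0)²(1.769)⁴ = 5637.
F_1/F_2 = (L_1/L_2)/(d_1/d_2)² = 5637/(0.480)² = 2.447×10^4.

2.45×10^4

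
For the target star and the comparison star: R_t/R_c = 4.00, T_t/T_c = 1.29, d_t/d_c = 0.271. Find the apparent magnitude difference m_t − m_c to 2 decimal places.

-6.95

L_t/L_c = (4.00)²(1.29)⁴ = 44.31.
F_t/F_c = (L_t/L_c)/(d_t/d_c)² = 44.31/0.07344 = 603.3.
m_t − m_c = −2.5 log₁₀(603.3) = -6.95.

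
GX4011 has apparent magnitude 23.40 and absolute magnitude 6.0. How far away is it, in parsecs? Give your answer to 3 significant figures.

m − M = 5 log₁₀(d/10 pc)
23.40 − (6.0) = 17.40 = 5 log₁₀(d/10)
d = 10 × 10^(17.40/5) = 10 × 10^3.480 = 3.020×10^4 pc.

3.02×10^4 pc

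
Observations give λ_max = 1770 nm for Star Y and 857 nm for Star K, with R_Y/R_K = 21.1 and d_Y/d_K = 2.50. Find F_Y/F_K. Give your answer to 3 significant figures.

3.91

Wien's law: T_Y/T_K = λ_K/λ_Y = 857/1770 = 0.4842.
L_Y/L_K = (R_Y/R_K)²(T_Y/T_K)⁴ = (21.1)²(0.4842)⁴ = 24.47.
F_Y/F_K = (L_Y/L_K)/(d_Y/d_K)² = 24.47/(2.50)² = 3.915.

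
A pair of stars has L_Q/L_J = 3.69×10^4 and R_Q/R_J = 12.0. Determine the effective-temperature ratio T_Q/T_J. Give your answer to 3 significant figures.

4.00

L ∝ R²T⁴ gives T ∝ (L/R²)^(1/4), so
T_Q/T_J = (3.69×10^4 / 12.0²)^(1/4) = (256.2)^(1/4) = 4.001.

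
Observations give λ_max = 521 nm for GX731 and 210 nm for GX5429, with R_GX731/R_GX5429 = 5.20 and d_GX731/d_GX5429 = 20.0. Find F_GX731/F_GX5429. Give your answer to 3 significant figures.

0.00178

Wien's law: T_GX731/T_GX5429 = λ_GX5429/λ_GX731 = 210/521 = 0.4031.
L_GX731/L_GX5429 = (R_GX731/R_GX5429)²(T_GX731/T_GX5429)⁴ = (5.20)²(0.4031)⁴ = 0.7137.
F_GX731/F_GX5429 = (L_GX731/L_GX5429)/(d_GX731/d_GX5429)² = 0.7137/(20.0)² = 0.001784.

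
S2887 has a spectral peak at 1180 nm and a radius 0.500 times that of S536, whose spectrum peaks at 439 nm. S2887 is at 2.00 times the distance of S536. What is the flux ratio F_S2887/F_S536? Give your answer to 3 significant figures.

0.00120

Wien's law: T_S2887/T_S536 = λ_S536/λ_S2887 = 439/1180 = 0.3720.
L_S2887/L_S536 = (R_S2887/R_S536)²(T_S2887/T_S536)⁴ = (0.500)²(0.3720)⁴ = 0.004789.
F_S2887/F_S536 = (L_S2887/L_S536)/(d_S2887/d_S536)² = 0.004789/(2.00)² = 0.001197.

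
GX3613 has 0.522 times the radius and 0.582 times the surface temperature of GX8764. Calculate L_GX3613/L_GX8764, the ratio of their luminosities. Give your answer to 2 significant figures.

0.031

From the Stefan–Boltzmann law, L ∝ R²T⁴, so
L_GX3613/L_GX8764 = (R_GX3613/R_GX8764)² (T_GX3613/T_GX8764)⁴ = (0.522)² × (0.582)⁴ = 0.2725 × 0.1147 = 0.03126.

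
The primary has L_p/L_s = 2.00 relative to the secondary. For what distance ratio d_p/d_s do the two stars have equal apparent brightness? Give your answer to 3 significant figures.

Equal flux requires L_p/d_p² = L_s/d_s², so d_p/d_s = √(L_p/L_s)
= √(2.00) = 1.414.

1.41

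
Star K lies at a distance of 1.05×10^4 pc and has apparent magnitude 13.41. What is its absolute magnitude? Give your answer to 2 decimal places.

M = m − 5 log₁₀(d/10 pc) = 13.41 − 5 log₁₀(1.05×10^4/10)
  = 13.41 − 5 × 3.021 = 13.41 − 15.11 = -1.70.

-1.70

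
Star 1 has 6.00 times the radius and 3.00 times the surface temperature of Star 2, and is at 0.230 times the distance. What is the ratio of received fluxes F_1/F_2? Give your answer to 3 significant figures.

L_1/L_2 = (R_1/R_2)²(T_1/T_2)⁴ = (6.00)² × (3.00)⁴ = 2916.
F_1/F_2 = (L_1/L_2)/(d_1/d_2)² = 2916 / (0.230)² = 5.512×10^4.

5.51×10^4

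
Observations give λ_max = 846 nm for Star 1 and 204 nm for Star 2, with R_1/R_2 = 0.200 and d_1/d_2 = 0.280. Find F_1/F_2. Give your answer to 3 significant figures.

0.00172

Wien's law: T_1/T_2 = λ_2/λ_1 = 204/846 = 0.2411.
L_1/L_2 = (R_1/R_2)²(T_1/T_2)⁴ = (0.200)²(0.2411)⁴ = 1.352×10^-4.
F_1/F_2 = (L_1/L_2)/(d_1/d_2)² = 1.352×10^-4/(0.280)² = 0.001725.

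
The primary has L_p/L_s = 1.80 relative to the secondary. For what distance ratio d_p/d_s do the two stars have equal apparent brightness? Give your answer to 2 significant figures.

1.3

Equal flux requires L_p/d_p² = L_s/d_s², so d_p/d_s = √(L_p/L_s)
= √(1.80) = 1.342.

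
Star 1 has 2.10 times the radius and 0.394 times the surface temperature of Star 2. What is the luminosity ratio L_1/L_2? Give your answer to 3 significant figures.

From the Stefan–Boltzmann law, L ∝ R²T⁴, so
L_1/L_2 = (R_1/R_2)² (T_1/T_2)⁴ = (2.10)² × (0.394)⁴ = 4.410 × 0.02410 = 0.1063.

0.106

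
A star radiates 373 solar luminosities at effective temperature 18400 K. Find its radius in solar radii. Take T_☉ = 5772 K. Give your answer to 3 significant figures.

1.90 solar radii

R/R_☉ = √(L/L_☉) / (T/T_☉)² = √(373) / (3.188)²
       = 19.31 / 10.16 = 1.901.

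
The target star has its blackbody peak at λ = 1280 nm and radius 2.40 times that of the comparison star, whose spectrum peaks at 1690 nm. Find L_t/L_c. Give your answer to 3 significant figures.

17.5

Wien's law gives T ∝ 1/λ_max, so T_t/T_c = λ_c/λ_t = 1690/1280 = 1.320.
Then L ∝ R²T⁴ gives L_t/L_c = (2.40)² × (1.320)⁴ = 5.760 × 3.039 = 17.50.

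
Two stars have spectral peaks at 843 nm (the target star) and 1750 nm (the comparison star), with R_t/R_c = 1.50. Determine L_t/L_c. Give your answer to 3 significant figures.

Wien's law gives T ∝ 1/λ_max, so T_t/T_c = λ_c/λ_t = 1750/843 = 2.076.
Then L ∝ R²T⁴ gives L_t/L_c = (1.50)² × (2.076)⁴ = 2.250 × 18.57 = 41.79.

41.8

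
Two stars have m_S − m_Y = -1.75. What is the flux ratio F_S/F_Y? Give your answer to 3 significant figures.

5.01

F_S/F_Y = 10^(−(m_S − m_Y)/2.5) = 10^(1.75/2.5) = 10^0.700 = 5.012.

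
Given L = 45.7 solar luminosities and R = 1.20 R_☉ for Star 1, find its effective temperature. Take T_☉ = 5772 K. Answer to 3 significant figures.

T/T_☉ = (L/L_☉)^(1/4) / (R/R_☉)^(1/2)
T = 5772 × (45.7)^(1/4) / √(1.20) = 5772 × 2.600 / 1.095 = 1.370×10^4 K.

1.37×10^4 K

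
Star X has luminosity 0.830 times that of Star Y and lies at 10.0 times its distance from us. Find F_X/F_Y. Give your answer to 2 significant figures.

F = L/(4πd²), so F_X/F_Y = (L_X/L_Y) / (d_X/d_Y)²
= 0.830 / (10.0)² = 0.830 / 100.0 = 0.008300.

0.0083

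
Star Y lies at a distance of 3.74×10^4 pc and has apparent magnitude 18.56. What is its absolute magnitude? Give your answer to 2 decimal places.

0.70

M = m − 5 log₁₀(d/10 pc) = 18.56 − 5 log₁₀(3.74×10^4/10)
  = 18.56 − 5 × 3.573 = 18.56 − 17.86 = 0.70.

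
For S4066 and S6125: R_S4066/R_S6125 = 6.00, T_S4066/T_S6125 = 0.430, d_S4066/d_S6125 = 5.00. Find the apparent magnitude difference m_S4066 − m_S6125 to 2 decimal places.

L_S4066/L_S6125 = (6.00)²(0.430)⁴ = 1.231.
F_S4066/F_S6125 = (L_S4066/L_S6125)/(d_S4066/d_S6125)² = 1.231/25.00 = 0.04923.
m_S4066 − m_S6125 = −2.5 log₁₀(0.04923) = 3.27.

3.27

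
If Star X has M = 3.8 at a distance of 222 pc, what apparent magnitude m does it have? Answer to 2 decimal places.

m = M + 5 log₁₀(d/10 pc) = 3.8 + 5 log₁₀(222/10)
  = 3.8 + 5 × 1.346 = 3.8 + 6.73 = 10.53.

10.53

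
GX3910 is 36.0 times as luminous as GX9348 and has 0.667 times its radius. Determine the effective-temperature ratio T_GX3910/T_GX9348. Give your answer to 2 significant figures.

L ∝ R²T⁴ gives T ∝ (L/R²)^(1/4), so
T_GX3910/T_GX9348 = (36.0 / 0.667²)^(1/4) = (80.92)^(1/4) = 2.999.

3.0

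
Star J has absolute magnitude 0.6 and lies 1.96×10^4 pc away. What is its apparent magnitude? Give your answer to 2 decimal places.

17.06

m = M + 5 log₁₀(d/10 pc) = 0.6 + 5 log₁₀(1.96×10^4/10)
  = 0.6 + 5 × 3.292 = 0.6 + 16.46 = 17.06.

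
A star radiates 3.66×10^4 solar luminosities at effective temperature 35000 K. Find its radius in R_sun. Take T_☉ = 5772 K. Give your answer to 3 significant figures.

5.20 R_sun

R/R_☉ = √(L/L_☉) / (T/T_☉)² = √(3.66×10^4) / (6.064)²
       = 191.3 / 36.77 = 5.203.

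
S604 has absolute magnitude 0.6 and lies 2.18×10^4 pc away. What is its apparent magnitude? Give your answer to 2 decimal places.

17.29

m = M + 5 log₁₀(d/10 pc) = 0.6 + 5 log₁₀(2.18×10^4/10)
  = 0.6 + 5 × 3.338 = 0.6 + 16.69 = 17.29.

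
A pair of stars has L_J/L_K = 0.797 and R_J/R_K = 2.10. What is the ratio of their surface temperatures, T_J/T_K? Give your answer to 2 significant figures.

0.65

L ∝ R²T⁴ gives T ∝ (L/R²)^(1/4), so
T_J/T_K = (0.797 / 2.10²)^(1/4) = (0.1807)^(1/4) = 0.6520.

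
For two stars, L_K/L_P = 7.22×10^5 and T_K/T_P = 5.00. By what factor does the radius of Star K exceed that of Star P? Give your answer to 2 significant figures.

L ∝ R²T⁴ gives R ∝ √L / T², so
R_K/R_P = √(7.22×10^5) / (5.00)² = 849.7 / 25.00 = 33.99.

34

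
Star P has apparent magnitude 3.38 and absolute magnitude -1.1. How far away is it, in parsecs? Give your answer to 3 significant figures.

78.7 pc

m − M = 5 log₁₀(d/10 pc)
3.38 − (-1.1) = 4.48 = 5 log₁₀(d/10)
d = 10 × 10^(4.48/5) = 10 × 10^0.896 = 78.70 pc.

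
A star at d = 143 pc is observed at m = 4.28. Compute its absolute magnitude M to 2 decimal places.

M = m − 5 log₁₀(d/10 pc) = 4.28 − 5 log₁₀(143/10)
  = 4.28 − 5 × 1.155 = 4.28 − 5.78 = -1.50.

-1.50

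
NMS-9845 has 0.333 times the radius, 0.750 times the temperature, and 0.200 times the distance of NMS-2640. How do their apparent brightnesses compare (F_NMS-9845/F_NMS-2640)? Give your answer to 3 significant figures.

0.877

L_NMS-9845/L_NMS-2640 = (R_NMS-9845/R_NMS-2640)²(T_NMS-9845/T_NMS-2640)⁴ = (0.333)² × (0.750)⁴ = 0.03509.
F_NMS-9845/F_NMS-2640 = (L_NMS-9845/L_NMS-2640)/(d_NMS-9845/d_NMS-2640)² = 0.03509 / (0.200)² = 0.8771.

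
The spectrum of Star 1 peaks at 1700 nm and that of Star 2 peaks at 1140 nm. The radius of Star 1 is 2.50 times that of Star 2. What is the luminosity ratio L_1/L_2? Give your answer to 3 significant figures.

Wien's law gives T ∝ 1/λ_max, so T_1/T_2 = λ_2/λ_1 = 1140/1700 = 0.6706.
Then L ∝ R²T⁴ gives L_1/L_2 = (2.50)² × (0.6706)⁴ = 6.250 × 0.2022 = 1.264.

1.26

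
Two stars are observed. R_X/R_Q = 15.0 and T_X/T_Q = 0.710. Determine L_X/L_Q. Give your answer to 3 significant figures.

57.2

From the Stefan–Boltzmann law, L ∝ R²T⁴, so
L_X/L_Q = (R_X/R_Q)² (T_X/T_Q)⁴ = (15.0)² × (0.710)⁴ = 225.0 × 0.2541 = 57.18.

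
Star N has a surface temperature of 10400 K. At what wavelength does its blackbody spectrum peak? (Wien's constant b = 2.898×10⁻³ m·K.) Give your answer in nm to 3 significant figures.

λ_max = b/T = 2.898×10⁻³ / 10400 = 2.79×10^-7 m = 278.7 nm.

279 nm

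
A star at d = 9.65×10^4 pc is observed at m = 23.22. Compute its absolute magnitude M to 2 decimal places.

M = m − 5 log₁₀(d/10 pc) = 23.22 − 5 log₁₀(9.65×10^4/10)
  = 23.22 − 5 × 3.985 = 23.22 − 19.92 = 3.30.

3.30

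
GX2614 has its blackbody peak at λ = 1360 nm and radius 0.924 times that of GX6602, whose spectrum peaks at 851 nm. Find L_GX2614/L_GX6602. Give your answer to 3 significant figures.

Wien's law gives T ∝ 1/λ_max, so T_GX2614/T_GX6602 = λ_GX6602/λ_GX2614 = 851/1360 = 0.6257.
Then L ∝ R²T⁴ gives L_GX2614/L_GX6602 = (0.924)² × (0.6257)⁴ = 0.8538 × 0.1533 = 0.1309.

0.131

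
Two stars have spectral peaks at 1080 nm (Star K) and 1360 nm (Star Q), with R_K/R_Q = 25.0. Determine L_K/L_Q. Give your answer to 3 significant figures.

Wien's law gives T ∝ 1/λ_max, so T_K/T_Q = λ_Q/λ_K = 1360/1080 = 1.259.
Then L ∝ R²T⁴ gives L_K/L_Q = (25.0)² × (1.259)⁴ = 625.0 × 2.515 = 1572.

1.57×10^3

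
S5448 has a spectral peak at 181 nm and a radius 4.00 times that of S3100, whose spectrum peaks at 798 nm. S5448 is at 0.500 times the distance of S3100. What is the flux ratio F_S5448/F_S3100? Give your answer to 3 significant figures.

Wien's law: T_S5448/T_S3100 = λ_S3100/λ_S5448 = 798/181 = 4.409.
L_S5448/L_S3100 = (R_S5448/R_S3100)²(T_S5448/T_S3100)⁴ = (4.00)²(4.409)⁴ = 6045.
F_S5448/F_S3100 = (L_S5448/L_S3100)/(d_S5448/d_S3100)² = 6045/(0.500)² = 2.418×10^4.

2.42×10^4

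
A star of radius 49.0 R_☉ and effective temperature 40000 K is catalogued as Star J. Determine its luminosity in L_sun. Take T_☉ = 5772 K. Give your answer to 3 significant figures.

L/L_☉ = (R/R_☉)² (T/T_☉)⁴ = (49.0)² × (40000/5772)⁴
       = 2401 × (6.930)⁴ = 2401 × 2306 = 5.538×10^6.

5.54×10^6 L_sun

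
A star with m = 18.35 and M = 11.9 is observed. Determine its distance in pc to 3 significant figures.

m − M = 5 log₁₀(d/10 pc)
18.35 − (11.9) = 6.45 = 5 log₁₀(d/10)
d = 10 × 10^(6.45/5) = 10 × 10^1.290 = 195.0 pc.

195 pc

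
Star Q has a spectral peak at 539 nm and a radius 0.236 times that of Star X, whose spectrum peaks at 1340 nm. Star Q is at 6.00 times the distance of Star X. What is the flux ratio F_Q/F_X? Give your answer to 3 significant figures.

0.0591

Wien's law: T_Q/T_X = λ_X/λ_Q = 1340/539 = 2.486.
L_Q/L_X = (R_Q/R_X)²(T_Q/T_X)⁴ = (0.236)²(2.486)⁴ = 2.128.
F_Q/F_X = (L_Q/L_X)/(d_Q/d_X)² = 2.128/(6.00)² = 0.05910.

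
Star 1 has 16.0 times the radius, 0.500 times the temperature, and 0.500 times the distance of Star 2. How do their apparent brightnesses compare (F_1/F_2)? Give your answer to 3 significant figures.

64.0

L_1/L_2 = (R_1/R_2)²(T_1/T_2)⁴ = (16.0)² × (0.500)⁴ = 16.00.
F_1/F_2 = (L_1/L_2)/(d_1/d_2)² = 16.00 / (0.500)² = 64.00.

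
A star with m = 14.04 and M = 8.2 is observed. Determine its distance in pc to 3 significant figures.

m − M = 5 log₁₀(d/10 pc)
14.04 − (8.2) = 5.84 = 5 log₁₀(d/10)
d = 10 × 10^(5.84/5) = 10 × 10^1.168 = 147.2 pc.

147 pc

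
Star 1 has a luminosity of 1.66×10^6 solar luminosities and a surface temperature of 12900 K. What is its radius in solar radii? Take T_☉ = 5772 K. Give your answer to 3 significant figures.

258 solar radii

R/R_☉ = √(L/L_☉) / (T/T_☉)² = √(1.66×10^6) / (2.235)²
       = 1288 / 4.995 = 257.9.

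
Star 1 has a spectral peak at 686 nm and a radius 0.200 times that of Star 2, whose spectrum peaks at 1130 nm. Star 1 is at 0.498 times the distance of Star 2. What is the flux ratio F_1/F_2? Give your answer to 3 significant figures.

Wien's law: T_1/T_2 = λ_2/λ_1 = 1130/686 = 1.647.
L_1/L_2 = (R_1/R_2)²(T_1/T_2)⁴ = (0.200)²(1.647)⁴ = 0.2945.
F_1/F_2 = (L_1/L_2)/(d_1/d_2)² = 0.2945/(0.498)² = 1.187.

1.19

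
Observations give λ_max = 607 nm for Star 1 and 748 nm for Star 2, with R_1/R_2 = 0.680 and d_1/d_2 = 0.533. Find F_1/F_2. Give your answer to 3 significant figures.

Wien's law: T_1/T_2 = λ_2/λ_1 = 748/607 = 1.232.
L_1/L_2 = (R_1/R_2)²(T_1/T_2)⁴ = (0.680)²(1.232)⁴ = 1.066.
F_1/F_2 = (L_1/L_2)/(d_1/d_2)² = 1.066/(0.533)² = 3.753.

3.75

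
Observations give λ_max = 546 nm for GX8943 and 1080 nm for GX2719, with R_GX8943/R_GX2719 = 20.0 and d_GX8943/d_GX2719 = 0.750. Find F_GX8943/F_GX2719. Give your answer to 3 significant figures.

Wien's law: T_GX8943/T_GX2719 = λ_GX2719/λ_GX8943 = 1080/546 = 1.978.
L_GX8943/L_GX2719 = (R_GX8943/R_GX2719)²(T_GX8943/T_GX2719)⁴ = (20.0)²(1.978)⁴ = 6123.
F_GX8943/F_GX2719 = (L_GX8943/L_GX2719)/(d_GX8943/d_GX2719)² = 6123/(0.750)² = 1.089×10^4.

1.09×10^4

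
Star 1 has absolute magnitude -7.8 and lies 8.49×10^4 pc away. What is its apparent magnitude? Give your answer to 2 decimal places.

11.84

m = M + 5 log₁₀(d/10 pc) = -7.8 + 5 log₁₀(8.49×10^4/10)
  = -7.8 + 5 × 3.929 = -7.8 + 19.64 = 11.84.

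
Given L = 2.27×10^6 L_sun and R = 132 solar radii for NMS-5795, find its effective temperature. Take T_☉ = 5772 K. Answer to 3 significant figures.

1.95×10^4 K

T/T_☉ = (L/L_☉)^(1/4) / (R/R_☉)^(1/2)
T = 5772 × (2.27×10^6)^(1/4) / √(132) = 5772 × 38.82 / 11.49 = 1.950×10^4 K.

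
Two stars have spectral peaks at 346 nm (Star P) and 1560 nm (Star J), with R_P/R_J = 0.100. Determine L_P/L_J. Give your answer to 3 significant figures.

4.13

Wien's law gives T ∝ 1/λ_max, so T_P/T_J = λ_J/λ_P = 1560/346 = 4.509.
Then L ∝ R²T⁴ gives L_P/L_J = (0.100)² × (4.509)⁴ = 0.01000 × 413.2 = 4.132.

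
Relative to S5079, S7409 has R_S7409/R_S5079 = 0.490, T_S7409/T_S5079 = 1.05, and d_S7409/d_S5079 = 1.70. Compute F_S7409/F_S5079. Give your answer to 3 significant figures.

0.101

L_S7409/L_S5079 = (R_S7409/R_S5079)²(T_S7409/T_S5079)⁴ = (0.490)² × (1.05)⁴ = 0.2918.
F_S7409/F_S5079 = (L_S7409/L_S5079)/(d_S7409/d_S5079)² = 0.2918 / (1.70)² = 0.1010.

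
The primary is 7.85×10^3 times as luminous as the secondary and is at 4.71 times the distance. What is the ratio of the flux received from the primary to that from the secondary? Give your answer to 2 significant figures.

F = L/(4πd²), so F_p/F_s = (L_p/L_s) / (d_p/d_s)²
= 7.85×10^3 / (4.71)² = 7.85×10^3 / 22.18 = 353.9.

3.5×10^2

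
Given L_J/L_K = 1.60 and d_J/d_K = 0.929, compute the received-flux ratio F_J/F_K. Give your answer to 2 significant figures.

1.9

F = L/(4πd²), so F_J/F_K = (L_J/L_K) / (d_J/d_K)²
= 1.60 / (0.929)² = 1.60 / 0.8630 = 1.854.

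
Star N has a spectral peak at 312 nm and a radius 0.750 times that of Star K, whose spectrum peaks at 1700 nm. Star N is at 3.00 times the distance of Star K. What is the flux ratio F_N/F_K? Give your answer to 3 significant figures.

55.1

Wien's law: T_N/T_K = λ_K/λ_N = 1700/312 = 5.449.
L_N/L_K = (R_N/R_K)²(T_N/T_K)⁴ = (0.750)²(5.449)⁴ = 495.8.
F_N/F_K = (L_N/L_K)/(d_N/d_K)² = 495.8/(3.00)² = 55.09.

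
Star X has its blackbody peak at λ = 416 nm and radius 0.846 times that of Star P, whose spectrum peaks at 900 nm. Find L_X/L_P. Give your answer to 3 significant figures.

15.7

Wien's law gives T ∝ 1/λ_max, so T_X/T_P = λ_P/λ_X = 900/416 = 2.163.
Then L ∝ R²T⁴ gives L_X/L_P = (0.846)² × (2.163)⁴ = 0.7157 × 21.91 = 15.68.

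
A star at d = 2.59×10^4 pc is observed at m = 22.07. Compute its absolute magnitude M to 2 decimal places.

5.00

M = m − 5 log₁₀(d/10 pc) = 22.07 − 5 log₁₀(2.59×10^4/10)
  = 22.07 − 5 × 3.413 = 22.07 − 17.07 = 5.00.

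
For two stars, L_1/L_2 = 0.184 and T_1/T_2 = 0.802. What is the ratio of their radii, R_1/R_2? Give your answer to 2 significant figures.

L ∝ R²T⁴ gives R ∝ √L / T², so
R_1/R_2 = √(0.184) / (0.802)² = 0.4290 / 0.6432 = 0.6669.

0.67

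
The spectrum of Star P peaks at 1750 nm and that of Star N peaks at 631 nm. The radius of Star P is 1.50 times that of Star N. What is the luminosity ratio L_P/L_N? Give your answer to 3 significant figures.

0.0380

Wien's law gives T ∝ 1/λ_max, so T_P/T_N = λ_N/λ_P = 631/1750 = 0.3606.
Then L ∝ R²T⁴ gives L_P/L_N = (1.50)² × (0.3606)⁴ = 2.250 × 0.01690 = 0.03803.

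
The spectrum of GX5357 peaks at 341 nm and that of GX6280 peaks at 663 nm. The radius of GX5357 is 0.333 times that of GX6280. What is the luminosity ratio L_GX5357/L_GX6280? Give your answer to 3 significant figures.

Wien's law gives T ∝ 1/λ_max, so T_GX5357/T_GX6280 = λ_GX6280/λ_GX5357 = 663/341 = 1.944.
Then L ∝ R²T⁴ gives L_GX5357/L_GX6280 = (0.333)² × (1.944)⁴ = 0.1109 × 14.29 = 1.585.

1.58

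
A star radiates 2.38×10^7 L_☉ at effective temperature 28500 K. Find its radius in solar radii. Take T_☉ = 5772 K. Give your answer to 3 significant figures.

R/R_☉ = √(L/L_☉) / (T/T_☉)² = √(2.38×10^7) / (4.938)²
       = 4879 / 24.38 = 200.1.

200 solar radii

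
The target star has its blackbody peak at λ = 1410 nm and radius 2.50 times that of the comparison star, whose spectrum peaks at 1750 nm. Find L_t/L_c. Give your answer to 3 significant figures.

Wien's law gives T ∝ 1/λ_max, so T_t/T_c = λ_c/λ_t = 1750/1410 = 1.241.
Then L ∝ R²T⁴ gives L_t/L_c = (2.50)² × (1.241)⁴ = 6.250 × 2.373 = 14.83.

14.8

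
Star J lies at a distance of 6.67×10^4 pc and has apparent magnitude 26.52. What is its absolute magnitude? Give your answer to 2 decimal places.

M = m − 5 log₁₀(d/10 pc) = 26.52 − 5 log₁₀(6.67×10^4/10)
  = 26.52 − 5 × 3.824 = 26.52 − 19.12 = 7.40.

7.40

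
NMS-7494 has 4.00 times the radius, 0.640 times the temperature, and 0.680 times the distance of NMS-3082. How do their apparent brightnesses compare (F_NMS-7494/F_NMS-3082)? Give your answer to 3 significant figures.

L_NMS-7494/L_NMS-3082 = (R_NMS-7494/R_NMS-3082)²(T_NMS-7494/T_NMS-3082)⁴ = (4.00)² × (0.640)⁴ = 2.684.
F_NMS-7494/F_NMS-3082 = (L_NMS-7494/L_NMS-3082)/(d_NMS-7494/d_NMS-3082)² = 2.684 / (0.680)² = 5.805.

5.81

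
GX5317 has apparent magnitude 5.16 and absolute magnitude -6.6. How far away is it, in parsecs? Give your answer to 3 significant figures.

2.25×10^3 pc

m − M = 5 log₁₀(d/10 pc)
5.16 − (-6.6) = 11.76 = 5 log₁₀(d/10)
d = 10 × 10^(11.76/5) = 10 × 10^2.352 = 2249 pc.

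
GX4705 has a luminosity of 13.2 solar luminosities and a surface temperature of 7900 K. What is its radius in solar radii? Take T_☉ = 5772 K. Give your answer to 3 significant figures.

R/R_☉ = √(L/L_☉) / (T/T_☉)² = √(13.2) / (1.369)²
       = 3.633 / 1.873 = 1.939.

1.94 solar radii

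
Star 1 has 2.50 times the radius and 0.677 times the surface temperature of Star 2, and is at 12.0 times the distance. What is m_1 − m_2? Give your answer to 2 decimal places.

5.10

L_1/L_2 = (2.50)²(0.677)⁴ = 1.313.
F_1/F_2 = (L_1/L_2)/(d_1/d_2)² = 1.313/144.0 = 0.009117.
m_1 − m_2 = −2.5 log₁₀(0.009117) = 5.10.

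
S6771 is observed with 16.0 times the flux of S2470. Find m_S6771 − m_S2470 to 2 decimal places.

m_S6771 − m_S2470 = −2.5 log₁₀(F_S6771/F_S2470) = −2.5 log₁₀(16.0) = −2.5 × (1.204) = -3.010.

-3.01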